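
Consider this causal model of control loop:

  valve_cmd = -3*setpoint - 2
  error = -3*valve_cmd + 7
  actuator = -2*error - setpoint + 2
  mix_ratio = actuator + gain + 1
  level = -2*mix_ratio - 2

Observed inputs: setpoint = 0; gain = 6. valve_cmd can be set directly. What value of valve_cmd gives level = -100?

Intervening on valve_cmd fixes its value directly, overriding its dependence on setpoint.
Substituting into the actuator equation gives actuator = 6*valve_cmd - 12.
Substituting into the mix_ratio equation gives mix_ratio = 6*valve_cmd - 5.
So level = -12*valve_cmd + 8.
Solve -12*valve_cmd + 8 = -100: valve_cmd = (-100 - 8) / -12 = 9.

valve_cmd = 9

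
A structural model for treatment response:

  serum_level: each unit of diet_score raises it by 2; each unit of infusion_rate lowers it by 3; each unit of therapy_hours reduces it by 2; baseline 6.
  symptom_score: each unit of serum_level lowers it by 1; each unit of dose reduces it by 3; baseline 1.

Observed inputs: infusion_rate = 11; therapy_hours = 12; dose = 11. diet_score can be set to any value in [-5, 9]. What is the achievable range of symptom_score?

1 to 29

Substituting into the serum_level equation gives serum_level = 2*diet_score - 51.
Substituting into the symptom_score equation gives symptom_score = -2*diet_score + 19.
Linear in diet_score, so extremes are at the endpoints: diet_score = -5 gives symptom_score = 29; diet_score = 9 gives symptom_score = 1.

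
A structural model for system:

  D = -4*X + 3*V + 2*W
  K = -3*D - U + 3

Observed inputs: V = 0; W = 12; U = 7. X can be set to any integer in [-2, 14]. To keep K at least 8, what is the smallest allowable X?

X = 7

Substituting into the D equation gives D = -4*X + 24.
Substituting into the K equation gives K = 12*X - 76.
Require 12*X - 76 ≥ 8, so X ≥ 7.
The smallest integer in [-2, 14] satisfying this is 7.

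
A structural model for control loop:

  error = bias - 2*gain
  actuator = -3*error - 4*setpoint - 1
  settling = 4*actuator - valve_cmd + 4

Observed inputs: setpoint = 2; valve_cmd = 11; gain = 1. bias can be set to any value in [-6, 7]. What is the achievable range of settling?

-103 to 53

Substituting into the error equation gives error = bias - 2.
This gives actuator = -3*bias - 3.
So settling = -12*bias - 19.
Linear in bias, so extremes are at the endpoints: bias = -6 gives settling = 53; bias = 7 gives settling = -103.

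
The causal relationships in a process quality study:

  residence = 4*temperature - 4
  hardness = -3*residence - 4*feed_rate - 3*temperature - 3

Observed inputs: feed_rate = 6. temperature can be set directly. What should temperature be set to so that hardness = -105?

temperature = 6

Substituting into the hardness equation gives hardness = -15*temperature - 15.
Solve -15*temperature - 15 = -105: temperature = (-105 + 15) / -15 = 6.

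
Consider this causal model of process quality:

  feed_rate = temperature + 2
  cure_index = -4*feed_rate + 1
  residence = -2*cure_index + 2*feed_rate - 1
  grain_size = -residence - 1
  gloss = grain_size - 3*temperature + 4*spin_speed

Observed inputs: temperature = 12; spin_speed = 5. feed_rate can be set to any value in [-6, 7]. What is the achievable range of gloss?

Intervening on feed_rate fixes its value directly, overriding its dependence on temperature.
Substituting into the residence equation gives residence = 10*feed_rate - 3.
This gives grain_size = -10*feed_rate + 2.
This gives gloss = -10*feed_rate - 14.
Linear in feed_rate, so extremes are at the endpoints: feed_rate = -6 gives gloss = 46; feed_rate = 7 gives gloss = -84.

-84 to 46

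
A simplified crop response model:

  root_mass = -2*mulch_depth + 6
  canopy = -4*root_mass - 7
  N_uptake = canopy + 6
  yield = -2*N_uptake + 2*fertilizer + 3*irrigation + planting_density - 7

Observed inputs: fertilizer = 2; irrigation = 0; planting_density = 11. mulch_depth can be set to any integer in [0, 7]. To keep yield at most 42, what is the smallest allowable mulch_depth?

mulch_depth = 1

Substituting into the canopy equation gives canopy = 8*mulch_depth - 31.
So N_uptake = 8*mulch_depth - 25.
Substituting into the yield equation gives yield = -16*mulch_depth + 58.
Require -16*mulch_depth + 58 ≤ 42, so mulch_depth ≥ 1.
The smallest integer in [0, 7] satisfying this is 1.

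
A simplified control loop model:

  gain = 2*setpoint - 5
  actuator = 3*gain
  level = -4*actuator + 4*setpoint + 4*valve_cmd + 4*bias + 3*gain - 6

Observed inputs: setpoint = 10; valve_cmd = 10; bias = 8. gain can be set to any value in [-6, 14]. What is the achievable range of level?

Intervening on gain fixes its value directly, overriding its dependence on setpoint.
Substituting into the level equation gives level = -9*gain + 106.
Linear in gain, so extremes are at the endpoints: gain = -6 gives level = 160; gain = 14 gives level = -20.

-20 to 160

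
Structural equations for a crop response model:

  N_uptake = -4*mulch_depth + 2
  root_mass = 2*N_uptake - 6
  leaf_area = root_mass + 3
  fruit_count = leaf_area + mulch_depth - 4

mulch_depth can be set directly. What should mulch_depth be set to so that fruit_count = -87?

mulch_depth = 12

Substituting into the root_mass equation gives root_mass = -8*mulch_depth - 2.
Substituting into the leaf_area equation gives leaf_area = -8*mulch_depth + 1.
Substituting into the fruit_count equation gives fruit_count = -7*mulch_depth - 3.
Solve -7*mulch_depth - 3 = -87: mulch_depth = (-87 + 3) / -7 = 12.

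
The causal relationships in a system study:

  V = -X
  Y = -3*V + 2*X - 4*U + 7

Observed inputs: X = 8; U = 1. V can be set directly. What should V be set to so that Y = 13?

V = 2

Intervening on V fixes its value directly, overriding its dependence on X.
Substituting into the Y equation gives Y = -3*V + 19.
Solve -3*V + 19 = 13: V = (13 - 19) / -3 = 2.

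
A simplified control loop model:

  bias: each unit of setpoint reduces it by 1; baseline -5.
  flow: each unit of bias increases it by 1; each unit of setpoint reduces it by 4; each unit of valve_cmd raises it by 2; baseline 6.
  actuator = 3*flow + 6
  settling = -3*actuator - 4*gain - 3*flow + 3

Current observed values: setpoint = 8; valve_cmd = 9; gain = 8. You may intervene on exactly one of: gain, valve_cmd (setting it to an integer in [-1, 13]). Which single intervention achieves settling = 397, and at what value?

set valve_cmd = 1

Intervening on gain: settling = -4*gain + 237. Reaching 397 requires gain = -40, outside [-1, 13].
Intervening on valve_cmd: with other inputs at their observed values, settling = -24*valve_cmd + 421. Solving for 397 gives valve_cmd = 1, within [-1, 13].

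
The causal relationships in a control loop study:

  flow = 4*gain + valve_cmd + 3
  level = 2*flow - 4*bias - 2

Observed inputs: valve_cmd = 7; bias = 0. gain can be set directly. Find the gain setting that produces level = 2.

gain = -2

Substituting into the flow equation gives flow = 4*gain + 10.
So level = 8*gain + 18.
Solve 8*gain + 18 = 2: gain = (2 - 18) / 8 = -2.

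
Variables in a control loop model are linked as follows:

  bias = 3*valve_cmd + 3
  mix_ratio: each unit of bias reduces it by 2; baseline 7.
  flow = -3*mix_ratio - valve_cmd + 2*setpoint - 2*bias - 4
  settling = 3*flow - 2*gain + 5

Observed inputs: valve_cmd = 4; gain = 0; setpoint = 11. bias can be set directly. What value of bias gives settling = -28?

bias = -1

Intervening on bias fixes its value directly, overriding its dependence on valve_cmd.
Substituting into the flow equation gives flow = 4*bias - 7.
This gives settling = 12*bias - 16.
Solve 12*bias - 16 = -28: bias = (-28 + 16) / 12 = -1.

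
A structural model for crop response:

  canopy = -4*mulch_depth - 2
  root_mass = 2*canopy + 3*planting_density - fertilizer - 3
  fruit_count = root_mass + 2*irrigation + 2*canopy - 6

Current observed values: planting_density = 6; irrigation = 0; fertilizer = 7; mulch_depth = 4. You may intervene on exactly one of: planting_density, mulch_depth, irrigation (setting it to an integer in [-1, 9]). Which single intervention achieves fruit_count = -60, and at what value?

Intervening on planting_density: fruit_count = 3*planting_density - 88. Reaching -60 requires planting_density = 28/3, not an integer.
Intervening on mulch_depth: fruit_count = -16*mulch_depth - 6. Reaching -60 requires mulch_depth = 27/8, not an integer.
Intervening on irrigation: with other inputs at their observed values, fruit_count = 2*irrigation - 70. Solving for -60 gives irrigation = 5, within [-1, 9].

set irrigation = 5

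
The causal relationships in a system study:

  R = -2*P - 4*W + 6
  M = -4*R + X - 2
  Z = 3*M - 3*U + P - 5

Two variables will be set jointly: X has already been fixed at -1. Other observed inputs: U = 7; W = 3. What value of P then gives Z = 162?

With X held at -1:
Substituting into the R equation gives R = -2*P - 6.
Substituting into the M equation gives M = 8*P + 21.
Substituting into the Z equation gives Z = 25*P + 37.
Solve 25*P + 37 = 162: P = (162 - 37) / 25 = 5.

P = 5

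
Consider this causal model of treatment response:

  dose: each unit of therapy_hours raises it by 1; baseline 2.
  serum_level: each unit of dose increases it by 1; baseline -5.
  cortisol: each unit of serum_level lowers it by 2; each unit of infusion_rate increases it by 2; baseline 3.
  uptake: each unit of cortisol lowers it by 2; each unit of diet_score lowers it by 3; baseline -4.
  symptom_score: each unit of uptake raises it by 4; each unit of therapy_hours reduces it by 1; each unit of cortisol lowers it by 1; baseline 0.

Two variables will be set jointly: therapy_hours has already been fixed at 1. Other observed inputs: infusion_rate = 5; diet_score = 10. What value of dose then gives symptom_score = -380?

dose = -2

With therapy_hours held at 1:
Intervening on dose fixes its value directly, overriding its dependence on therapy_hours.
Substituting into the cortisol equation gives cortisol = -2*dose + 23.
uptake becomes 4*dose - 80.
Substituting into the symptom_score equation gives symptom_score = 18*dose - 344.
Solve 18*dose - 344 = -380: dose = (-380 + 344) / 18 = -2.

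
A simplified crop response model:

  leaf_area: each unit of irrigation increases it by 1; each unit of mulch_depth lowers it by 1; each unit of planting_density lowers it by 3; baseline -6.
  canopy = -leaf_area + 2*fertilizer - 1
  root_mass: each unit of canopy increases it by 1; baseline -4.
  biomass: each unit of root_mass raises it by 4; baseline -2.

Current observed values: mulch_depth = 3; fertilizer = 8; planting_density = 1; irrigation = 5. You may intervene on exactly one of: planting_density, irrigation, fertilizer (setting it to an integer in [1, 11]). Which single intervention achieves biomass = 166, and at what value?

Intervening on planting_density: with other inputs at their observed values, biomass = 12*planting_density + 58. Solving for 166 gives planting_density = 9, within [1, 11].
Intervening on irrigation: biomass = -4*irrigation + 90. Reaching 166 requires irrigation = -19, outside [1, 11].
Intervening on fertilizer: biomass = 8*fertilizer + 6. Reaching 166 requires fertilizer = 20, outside [1, 11].

set planting_density = 9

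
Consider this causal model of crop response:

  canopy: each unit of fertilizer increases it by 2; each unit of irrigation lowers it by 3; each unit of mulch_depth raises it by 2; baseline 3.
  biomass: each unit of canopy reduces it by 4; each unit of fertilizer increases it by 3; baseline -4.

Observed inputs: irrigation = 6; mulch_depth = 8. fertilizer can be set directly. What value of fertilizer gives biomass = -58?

Substituting into the canopy equation gives canopy = 2*fertilizer + 1.
Substituting into the biomass equation gives biomass = -5*fertilizer - 8.
Solve -5*fertilizer - 8 = -58: fertilizer = (-58 + 8) / -5 = 10.

fertilizer = 10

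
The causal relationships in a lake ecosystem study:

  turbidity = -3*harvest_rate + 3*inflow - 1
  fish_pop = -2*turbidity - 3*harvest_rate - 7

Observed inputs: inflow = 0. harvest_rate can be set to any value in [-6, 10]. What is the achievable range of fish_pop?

Substituting into the turbidity equation gives turbidity = -3*harvest_rate - 1.
This gives fish_pop = 3*harvest_rate - 5.
Linear in harvest_rate, so extremes are at the endpoints: harvest_rate = -6 gives fish_pop = -23; harvest_rate = 10 gives fish_pop = 25.

-23 to 25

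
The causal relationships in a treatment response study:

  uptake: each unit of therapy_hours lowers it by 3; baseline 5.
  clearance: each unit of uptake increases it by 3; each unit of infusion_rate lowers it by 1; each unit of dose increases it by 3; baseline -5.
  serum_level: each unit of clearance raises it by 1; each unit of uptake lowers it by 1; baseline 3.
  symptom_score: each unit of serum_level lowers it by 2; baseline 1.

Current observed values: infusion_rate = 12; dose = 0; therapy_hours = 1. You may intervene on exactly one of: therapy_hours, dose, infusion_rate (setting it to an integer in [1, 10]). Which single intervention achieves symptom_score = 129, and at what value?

Intervening on therapy_hours: with other inputs at their observed values, symptom_score = 12*therapy_hours + 9. Solving for 129 gives therapy_hours = 10, within [1, 10].
Intervening on dose: symptom_score = -6*dose + 21. Reaching 129 requires dose = -18, outside [1, 10].
Intervening on infusion_rate: symptom_score = 2*infusion_rate - 3. Reaching 129 requires infusion_rate = 66, outside [1, 10].

set therapy_hours = 10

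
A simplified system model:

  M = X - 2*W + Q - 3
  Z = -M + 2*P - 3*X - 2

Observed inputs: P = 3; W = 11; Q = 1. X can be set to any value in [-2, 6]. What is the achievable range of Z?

Substituting into the M equation gives M = X - 24.
This gives Z = -4*X + 28.
Linear in X, so extremes are at the endpoints: X = -2 gives Z = 36; X = 6 gives Z = 4.

4 to 36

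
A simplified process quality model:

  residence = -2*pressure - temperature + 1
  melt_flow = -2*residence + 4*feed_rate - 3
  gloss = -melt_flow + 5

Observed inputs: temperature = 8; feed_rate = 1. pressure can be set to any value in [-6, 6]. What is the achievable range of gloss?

-34 to 14

Substituting into the residence equation gives residence = -2*pressure - 7.
Substituting into the melt_flow equation gives melt_flow = 4*pressure + 15.
gloss becomes -4*pressure - 10.
Linear in pressure, so extremes are at the endpoints: pressure = -6 gives gloss = 14; pressure = 6 gives gloss = -34.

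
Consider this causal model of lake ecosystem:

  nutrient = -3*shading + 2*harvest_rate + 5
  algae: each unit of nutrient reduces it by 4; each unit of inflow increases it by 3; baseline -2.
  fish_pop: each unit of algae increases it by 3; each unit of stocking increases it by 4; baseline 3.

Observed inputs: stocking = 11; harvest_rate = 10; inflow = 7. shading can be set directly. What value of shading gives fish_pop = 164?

Substituting into the nutrient equation gives nutrient = -3*shading + 25.
Substituting into the algae equation gives algae = 12*shading - 81.
So fish_pop = 36*shading - 196.
Solve 36*shading - 196 = 164: shading = (164 + 196) / 36 = 10.

shading = 10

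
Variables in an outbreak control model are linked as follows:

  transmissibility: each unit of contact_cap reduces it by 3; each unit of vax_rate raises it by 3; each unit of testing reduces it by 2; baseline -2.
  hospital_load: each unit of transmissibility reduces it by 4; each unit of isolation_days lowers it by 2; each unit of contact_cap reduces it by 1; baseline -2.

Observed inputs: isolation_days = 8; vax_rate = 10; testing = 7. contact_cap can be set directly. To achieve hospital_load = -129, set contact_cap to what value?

Substituting into the transmissibility equation gives transmissibility = -3*contact_cap + 14.
This gives hospital_load = 11*contact_cap - 74.
Solve 11*contact_cap - 74 = -129: contact_cap = (-129 + 74) / 11 = -5.

contact_cap = -5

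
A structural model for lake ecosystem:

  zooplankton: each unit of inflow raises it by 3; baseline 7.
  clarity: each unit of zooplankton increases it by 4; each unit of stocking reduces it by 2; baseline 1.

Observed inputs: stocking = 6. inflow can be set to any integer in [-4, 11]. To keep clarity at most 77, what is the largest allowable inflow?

Substituting into the clarity equation gives clarity = 12*inflow + 17.
Require 12*inflow + 17 ≤ 77, so inflow ≤ 5.
The largest integer in [-4, 11] satisfying this is 5.

inflow = 5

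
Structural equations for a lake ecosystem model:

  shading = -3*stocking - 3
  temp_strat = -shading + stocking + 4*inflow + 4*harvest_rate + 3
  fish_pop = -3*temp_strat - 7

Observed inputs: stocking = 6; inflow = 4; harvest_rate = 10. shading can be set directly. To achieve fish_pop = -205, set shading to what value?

Intervening on shading fixes its value directly, overriding its dependence on stocking.
Substituting into the temp_strat equation gives temp_strat = -shading + 65.
Substituting into the fish_pop equation gives fish_pop = 3*shading - 202.
Solve 3*shading - 202 = -205: shading = (-205 + 202) / 3 = -1.

shading = -1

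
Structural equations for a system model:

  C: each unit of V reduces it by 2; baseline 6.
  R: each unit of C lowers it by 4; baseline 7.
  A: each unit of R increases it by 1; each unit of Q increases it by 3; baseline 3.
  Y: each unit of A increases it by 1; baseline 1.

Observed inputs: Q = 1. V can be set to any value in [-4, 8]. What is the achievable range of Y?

Substituting into the R equation gives R = 8*V - 17.
So A = 8*V - 11.
So Y = 8*V - 10.
Linear in V, so extremes are at the endpoints: V = -4 gives Y = -42; V = 8 gives Y = 54.

-42 to 54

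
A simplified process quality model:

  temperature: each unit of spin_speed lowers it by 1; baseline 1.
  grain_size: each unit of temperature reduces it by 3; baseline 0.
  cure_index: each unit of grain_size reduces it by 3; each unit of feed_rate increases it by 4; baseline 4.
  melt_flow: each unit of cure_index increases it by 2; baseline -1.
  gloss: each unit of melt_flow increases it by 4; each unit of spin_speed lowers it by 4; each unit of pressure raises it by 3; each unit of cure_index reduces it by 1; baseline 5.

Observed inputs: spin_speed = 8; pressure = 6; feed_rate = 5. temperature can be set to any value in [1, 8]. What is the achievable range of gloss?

218 to 659

Intervening on temperature fixes its value directly, overriding its dependence on spin_speed.
Substituting into the cure_index equation gives cure_index = 9*temperature + 24.
Substituting into the melt_flow equation gives melt_flow = 18*temperature + 47.
So gloss = 63*temperature + 155.
Linear in temperature, so extremes are at the endpoints: temperature = 1 gives gloss = 218; temperature = 8 gives gloss = 659.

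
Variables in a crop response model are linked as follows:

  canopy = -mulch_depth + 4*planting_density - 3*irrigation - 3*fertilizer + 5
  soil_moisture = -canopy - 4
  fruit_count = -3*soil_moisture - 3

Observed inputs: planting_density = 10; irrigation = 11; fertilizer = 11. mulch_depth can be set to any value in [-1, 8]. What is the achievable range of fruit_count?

Substituting into the canopy equation gives canopy = -mulch_depth - 21.
Substituting into the soil_moisture equation gives soil_moisture = mulch_depth + 17.
This gives fruit_count = -3*mulch_depth - 54.
Linear in mulch_depth, so extremes are at the endpoints: mulch_depth = -1 gives fruit_count = -51; mulch_depth = 8 gives fruit_count = -78.

-78 to -51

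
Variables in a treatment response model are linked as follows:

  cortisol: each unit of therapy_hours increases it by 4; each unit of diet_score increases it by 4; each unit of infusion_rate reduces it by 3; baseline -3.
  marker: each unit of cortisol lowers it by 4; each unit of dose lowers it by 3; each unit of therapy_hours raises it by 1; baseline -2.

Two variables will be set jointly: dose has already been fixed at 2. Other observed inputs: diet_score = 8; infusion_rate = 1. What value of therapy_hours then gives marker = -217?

With dose held at 2:
Substituting into the cortisol equation gives cortisol = 4*therapy_hours + 26.
So marker = -15*therapy_hours - 112.
Solve -15*therapy_hours - 112 = -217: therapy_hours = (-217 + 112) / -15 = 7.

therapy_hours = 7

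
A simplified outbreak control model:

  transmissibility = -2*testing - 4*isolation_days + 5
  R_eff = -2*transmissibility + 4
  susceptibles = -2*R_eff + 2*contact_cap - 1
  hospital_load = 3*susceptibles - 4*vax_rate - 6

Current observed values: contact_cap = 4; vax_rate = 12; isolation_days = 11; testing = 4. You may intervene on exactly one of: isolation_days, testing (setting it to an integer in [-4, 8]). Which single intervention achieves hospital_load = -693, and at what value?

Intervening on isolation_days: hospital_load = -48*isolation_days - 93. Reaching -693 requires isolation_days = 25/2, not an integer.
Intervening on testing: with other inputs at their observed values, hospital_load = -24*testing - 525. Solving for -693 gives testing = 7, within [-4, 8].

set testing = 7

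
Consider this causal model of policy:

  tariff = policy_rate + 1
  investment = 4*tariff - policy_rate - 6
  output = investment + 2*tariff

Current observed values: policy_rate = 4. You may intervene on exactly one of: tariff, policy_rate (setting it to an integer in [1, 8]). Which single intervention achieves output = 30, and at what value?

Intervening on tariff: output = 6*tariff - 10. Reaching 30 requires tariff = 20/3, not an integer.
Intervening on policy_rate: with other inputs at their observed values, output = 5*policy_rate. Solving for 30 gives policy_rate = 6, within [1, 8].

set policy_rate = 6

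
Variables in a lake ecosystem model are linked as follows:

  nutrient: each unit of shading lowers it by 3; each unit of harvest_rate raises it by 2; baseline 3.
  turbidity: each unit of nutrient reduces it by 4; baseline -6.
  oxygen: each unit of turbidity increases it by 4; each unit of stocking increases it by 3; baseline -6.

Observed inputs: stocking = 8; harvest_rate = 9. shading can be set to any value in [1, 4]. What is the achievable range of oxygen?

Substituting into the nutrient equation gives nutrient = -3*shading + 21.
turbidity becomes 12*shading - 90.
This gives oxygen = 48*shading - 342.
Linear in shading, so extremes are at the endpoints: shading = 1 gives oxygen = -294; shading = 4 gives oxygen = -150.

-294 to -150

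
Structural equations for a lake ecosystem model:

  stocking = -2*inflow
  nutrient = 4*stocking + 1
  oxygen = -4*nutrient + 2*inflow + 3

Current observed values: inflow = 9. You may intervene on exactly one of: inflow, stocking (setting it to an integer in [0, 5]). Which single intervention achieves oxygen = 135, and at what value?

Intervening on inflow: with other inputs at their observed values, oxygen = 34*inflow - 1. Solving for 135 gives inflow = 4, within [0, 5].
Intervening on stocking: oxygen = -16*stocking + 17. Reaching 135 requires stocking = -59/8, not an integer.

set inflow = 4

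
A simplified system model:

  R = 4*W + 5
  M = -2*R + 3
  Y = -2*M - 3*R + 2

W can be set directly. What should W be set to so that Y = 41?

W = 10

Substituting into the M equation gives M = -8*W - 7.
Substituting into the Y equation gives Y = 4*W + 1.
Solve 4*W + 1 = 41: W = (41 - 1) / 4 = 10.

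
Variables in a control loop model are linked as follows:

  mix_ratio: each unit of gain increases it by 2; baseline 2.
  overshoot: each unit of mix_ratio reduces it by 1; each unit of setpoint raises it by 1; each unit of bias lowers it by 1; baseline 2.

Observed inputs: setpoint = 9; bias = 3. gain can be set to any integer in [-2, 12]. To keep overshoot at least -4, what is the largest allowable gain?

Substituting into the overshoot equation gives overshoot = -2*gain + 6.
Require -2*gain + 6 ≥ -4, so gain ≤ 5.
The largest integer in [-2, 12] satisfying this is 5.

gain = 5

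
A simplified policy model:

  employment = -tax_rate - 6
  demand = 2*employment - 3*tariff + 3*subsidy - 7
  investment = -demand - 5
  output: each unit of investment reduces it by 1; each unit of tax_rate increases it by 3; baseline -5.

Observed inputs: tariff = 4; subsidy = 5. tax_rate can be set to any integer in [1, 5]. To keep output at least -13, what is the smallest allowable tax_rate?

tax_rate = 3

Substituting into the demand equation gives demand = -2*tax_rate - 16.
Substituting into the investment equation gives investment = 2*tax_rate + 11.
So output = tax_rate - 16.
Require tax_rate - 16 ≥ -13, so tax_rate ≥ 3.
The smallest integer in [1, 5] satisfying this is 3.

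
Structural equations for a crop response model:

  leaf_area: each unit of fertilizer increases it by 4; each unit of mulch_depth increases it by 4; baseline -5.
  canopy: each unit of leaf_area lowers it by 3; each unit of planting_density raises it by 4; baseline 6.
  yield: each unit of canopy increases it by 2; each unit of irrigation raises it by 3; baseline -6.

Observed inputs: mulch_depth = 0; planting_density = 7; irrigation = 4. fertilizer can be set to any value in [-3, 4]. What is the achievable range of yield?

8 to 176

Substituting into the leaf_area equation gives leaf_area = 4*fertilizer - 5.
Substituting into the canopy equation gives canopy = -12*fertilizer + 49.
Substituting into the yield equation gives yield = -24*fertilizer + 104.
Linear in fertilizer, so extremes are at the endpoints: fertilizer = -3 gives yield = 176; fertilizer = 4 gives yield = 8.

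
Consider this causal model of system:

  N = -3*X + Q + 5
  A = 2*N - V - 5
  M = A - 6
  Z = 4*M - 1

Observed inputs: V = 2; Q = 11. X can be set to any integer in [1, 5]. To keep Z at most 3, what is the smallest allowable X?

Substituting into the N equation gives N = -3*X + 16.
Substituting into the A equation gives A = -6*X + 25.
So M = -6*X + 19.
Substituting into the Z equation gives Z = -24*X + 75.
Require -24*X + 75 ≤ 3, so X ≥ 3.
The smallest integer in [1, 5] satisfying this is 3.

X = 3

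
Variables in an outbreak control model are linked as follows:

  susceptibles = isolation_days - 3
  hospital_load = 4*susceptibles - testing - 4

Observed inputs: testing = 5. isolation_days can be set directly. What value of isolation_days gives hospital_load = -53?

isolation_days = -8

Substituting into the hospital_load equation gives hospital_load = 4*isolation_days - 21.
Solve 4*isolation_days - 21 = -53: isolation_days = (-53 + 21) / 4 = -8.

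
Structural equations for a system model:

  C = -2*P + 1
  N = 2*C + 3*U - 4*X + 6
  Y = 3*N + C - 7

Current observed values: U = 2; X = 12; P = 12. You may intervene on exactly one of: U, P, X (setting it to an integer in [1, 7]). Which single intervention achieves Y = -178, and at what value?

Intervening on U: Y = 9*U - 294. Reaching -178 requires U = 116/9, not an integer.
Intervening on P: with other inputs at their observed values, Y = -14*P - 108. Solving for -178 gives P = 5, within [1, 7].
Intervening on X: Y = -12*X - 132. Reaching -178 requires X = 23/6, not an integer.

set P = 5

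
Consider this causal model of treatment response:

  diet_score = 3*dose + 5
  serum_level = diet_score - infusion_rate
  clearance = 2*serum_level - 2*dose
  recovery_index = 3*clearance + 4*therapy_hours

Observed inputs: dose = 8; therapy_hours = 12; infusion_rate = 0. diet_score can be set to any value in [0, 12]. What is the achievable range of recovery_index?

Intervening on diet_score fixes its value directly, overriding its dependence on dose.
Substituting into the serum_level equation gives serum_level = diet_score.
Substituting into the clearance equation gives clearance = 2*diet_score - 16.
recovery_index becomes 6*diet_score.
Linear in diet_score, so extremes are at the endpoints: diet_score = 0 gives recovery_index = 0; diet_score = 12 gives recovery_index = 72.

0 to 72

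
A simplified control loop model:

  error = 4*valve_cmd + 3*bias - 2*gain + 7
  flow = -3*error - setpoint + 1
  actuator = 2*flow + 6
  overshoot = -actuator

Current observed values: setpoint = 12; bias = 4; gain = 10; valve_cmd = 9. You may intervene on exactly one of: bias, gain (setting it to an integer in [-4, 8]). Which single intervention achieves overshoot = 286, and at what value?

Intervening on bias: overshoot = 18*bias + 154. Reaching 286 requires bias = 22/3, not an integer.
Intervening on gain: with other inputs at their observed values, overshoot = -12*gain + 346. Solving for 286 gives gain = 5, within [-4, 8].

set gain = 5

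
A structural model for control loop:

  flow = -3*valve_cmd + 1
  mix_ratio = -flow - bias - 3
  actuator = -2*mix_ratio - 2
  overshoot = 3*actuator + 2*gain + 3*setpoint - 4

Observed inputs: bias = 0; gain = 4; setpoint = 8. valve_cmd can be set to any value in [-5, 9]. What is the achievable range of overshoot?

-116 to 136

Substituting into the mix_ratio equation gives mix_ratio = 3*valve_cmd - 4.
Substituting into the actuator equation gives actuator = -6*valve_cmd + 6.
overshoot becomes -18*valve_cmd + 46.
Linear in valve_cmd, so extremes are at the endpoints: valve_cmd = -5 gives overshoot = 136; valve_cmd = 9 gives overshoot = -116.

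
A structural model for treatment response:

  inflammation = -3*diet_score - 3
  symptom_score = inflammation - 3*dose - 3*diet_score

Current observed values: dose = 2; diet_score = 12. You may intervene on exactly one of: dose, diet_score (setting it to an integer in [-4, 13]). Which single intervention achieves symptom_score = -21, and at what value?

Intervening on dose: symptom_score = -3*dose - 75. Reaching -21 requires dose = -18, outside [-4, 13].
Intervening on diet_score: with other inputs at their observed values, symptom_score = -6*diet_score - 9. Solving for -21 gives diet_score = 2, within [-4, 13].

set diet_score = 2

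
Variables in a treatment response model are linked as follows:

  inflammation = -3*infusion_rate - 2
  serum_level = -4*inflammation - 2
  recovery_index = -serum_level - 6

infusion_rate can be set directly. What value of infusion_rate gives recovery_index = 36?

Substituting into the serum_level equation gives serum_level = 12*infusion_rate + 6.
recovery_index becomes -12*infusion_rate - 12.
Solve -12*infusion_rate - 12 = 36: infusion_rate = (36 + 12) / -12 = -4.

infusion_rate = -4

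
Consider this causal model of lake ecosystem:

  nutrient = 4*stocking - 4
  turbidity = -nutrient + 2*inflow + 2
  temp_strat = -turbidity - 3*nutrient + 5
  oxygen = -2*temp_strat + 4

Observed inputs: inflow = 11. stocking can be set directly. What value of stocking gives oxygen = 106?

stocking = 5

Substituting into the turbidity equation gives turbidity = -4*stocking + 28.
Substituting into the temp_strat equation gives temp_strat = -8*stocking - 11.
Substituting into the oxygen equation gives oxygen = 16*stocking + 26.
Solve 16*stocking + 26 = 106: stocking = (106 - 26) / 16 = 5.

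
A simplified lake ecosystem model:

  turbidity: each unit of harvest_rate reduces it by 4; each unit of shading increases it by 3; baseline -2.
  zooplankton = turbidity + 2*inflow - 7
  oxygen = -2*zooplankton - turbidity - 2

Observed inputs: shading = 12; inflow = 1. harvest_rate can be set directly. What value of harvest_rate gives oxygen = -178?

harvest_rate = -7

Substituting into the turbidity equation gives turbidity = -4*harvest_rate + 34.
zooplankton becomes -4*harvest_rate + 29.
Substituting into the oxygen equation gives oxygen = 12*harvest_rate - 94.
Solve 12*harvest_rate - 94 = -178: harvest_rate = (-178 + 94) / 12 = -7.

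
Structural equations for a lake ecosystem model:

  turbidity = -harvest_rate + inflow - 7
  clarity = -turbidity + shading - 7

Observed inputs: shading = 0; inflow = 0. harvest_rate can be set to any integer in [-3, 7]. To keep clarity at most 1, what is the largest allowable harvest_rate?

harvest_rate = 1

Substituting into the turbidity equation gives turbidity = -harvest_rate - 7.
clarity becomes harvest_rate.
Require harvest_rate ≤ 1, so harvest_rate ≤ 1.
The largest integer in [-3, 7] satisfying this is 1.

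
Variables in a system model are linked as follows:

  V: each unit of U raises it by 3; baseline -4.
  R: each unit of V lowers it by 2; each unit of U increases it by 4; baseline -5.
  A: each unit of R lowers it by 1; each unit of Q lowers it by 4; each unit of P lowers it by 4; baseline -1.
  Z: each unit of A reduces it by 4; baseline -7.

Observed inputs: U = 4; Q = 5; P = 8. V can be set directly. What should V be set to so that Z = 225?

Intervening on V fixes its value directly, overriding its dependence on U.
Substituting into the R equation gives R = -2*V + 11.
This gives A = 2*V - 64.
Z becomes -8*V + 249.
Solve -8*V + 249 = 225: V = (225 - 249) / -8 = 3.

V = 3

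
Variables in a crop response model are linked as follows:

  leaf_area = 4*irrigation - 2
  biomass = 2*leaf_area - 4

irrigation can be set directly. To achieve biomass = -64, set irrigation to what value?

Substituting into the biomass equation gives biomass = 8*irrigation - 8.
Solve 8*irrigation - 8 = -64: irrigation = (-64 + 8) / 8 = -7.

irrigation = -7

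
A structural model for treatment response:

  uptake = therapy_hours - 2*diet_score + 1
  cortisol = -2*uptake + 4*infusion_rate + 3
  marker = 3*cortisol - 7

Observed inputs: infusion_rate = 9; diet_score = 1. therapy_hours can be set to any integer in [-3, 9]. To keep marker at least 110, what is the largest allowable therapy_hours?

Substituting into the uptake equation gives uptake = therapy_hours - 1.
This gives cortisol = -2*therapy_hours + 41.
Substituting into the marker equation gives marker = -6*therapy_hours + 116.
Require -6*therapy_hours + 116 ≥ 110, so therapy_hours ≤ 1.
The largest integer in [-3, 9] satisfying this is 1.

therapy_hours = 1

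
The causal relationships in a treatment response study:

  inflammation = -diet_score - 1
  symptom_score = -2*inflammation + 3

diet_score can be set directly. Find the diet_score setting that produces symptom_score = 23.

diet_score = 9

Substituting into the symptom_score equation gives symptom_score = 2*diet_score + 5.
Solve 2*diet_score + 5 = 23: diet_score = (23 - 5) / 2 = 9.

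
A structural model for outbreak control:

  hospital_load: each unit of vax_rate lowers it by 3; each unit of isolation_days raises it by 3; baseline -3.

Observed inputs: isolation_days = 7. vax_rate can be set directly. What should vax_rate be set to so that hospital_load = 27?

Substituting into the hospital_load equation gives hospital_load = -3*vax_rate + 18.
Solve -3*vax_rate + 18 = 27: vax_rate = (27 - 18) / -3 = -3.

vax_rate = -3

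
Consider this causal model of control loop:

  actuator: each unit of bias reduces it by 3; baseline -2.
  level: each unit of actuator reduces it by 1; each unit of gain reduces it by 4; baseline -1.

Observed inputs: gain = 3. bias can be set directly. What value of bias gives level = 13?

bias = 8

Substituting into the level equation gives level = 3*bias - 11.
Solve 3*bias - 11 = 13: bias = (13 + 11) / 3 = 8.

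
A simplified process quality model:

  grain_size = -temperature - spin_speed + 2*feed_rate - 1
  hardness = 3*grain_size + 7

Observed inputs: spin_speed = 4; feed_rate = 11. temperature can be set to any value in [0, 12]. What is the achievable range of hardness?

22 to 58

Substituting into the grain_size equation gives grain_size = -temperature + 17.
Substituting into the hardness equation gives hardness = -3*temperature + 58.
Linear in temperature, so extremes are at the endpoints: temperature = 0 gives hardness = 58; temperature = 12 gives hardness = 22.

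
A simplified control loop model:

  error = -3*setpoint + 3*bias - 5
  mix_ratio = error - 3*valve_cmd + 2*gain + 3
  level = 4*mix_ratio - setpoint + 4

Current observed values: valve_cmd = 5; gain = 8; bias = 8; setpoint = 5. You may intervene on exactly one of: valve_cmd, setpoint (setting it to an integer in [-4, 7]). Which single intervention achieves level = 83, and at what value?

Intervening on valve_cmd: level = -12*valve_cmd + 91. Reaching 83 requires valve_cmd = 2/3, not an integer.
Intervening on setpoint: with other inputs at their observed values, level = -13*setpoint + 96. Solving for 83 gives setpoint = 1, within [-4, 7].

set setpoint = 1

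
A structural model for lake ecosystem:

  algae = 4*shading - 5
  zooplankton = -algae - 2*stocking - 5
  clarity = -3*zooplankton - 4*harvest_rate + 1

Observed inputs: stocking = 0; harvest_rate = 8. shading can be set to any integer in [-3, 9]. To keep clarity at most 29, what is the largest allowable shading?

shading = 5

Substituting into the zooplankton equation gives zooplankton = -4*shading.
So clarity = 12*shading - 31.
Require 12*shading - 31 ≤ 29, so shading ≤ 5.
The largest integer in [-3, 9] satisfying this is 5.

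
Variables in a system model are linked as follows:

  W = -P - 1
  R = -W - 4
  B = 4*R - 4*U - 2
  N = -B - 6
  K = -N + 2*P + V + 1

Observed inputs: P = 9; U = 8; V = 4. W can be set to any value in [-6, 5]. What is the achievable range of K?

Intervening on W fixes its value directly, overriding its dependence on P.
Substituting into the B equation gives B = -4*W - 50.
Substituting into the N equation gives N = 4*W + 44.
K becomes -4*W - 21.
Linear in W, so extremes are at the endpoints: W = -6 gives K = 3; W = 5 gives K = -41.

-41 to 3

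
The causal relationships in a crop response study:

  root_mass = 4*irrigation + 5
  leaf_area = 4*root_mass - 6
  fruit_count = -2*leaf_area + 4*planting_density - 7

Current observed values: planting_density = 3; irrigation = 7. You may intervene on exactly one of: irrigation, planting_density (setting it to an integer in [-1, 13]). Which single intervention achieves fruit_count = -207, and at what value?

Intervening on irrigation: fruit_count = -32*irrigation - 23. Reaching -207 requires irrigation = 23/4, not an integer.
Intervening on planting_density: with other inputs at their observed values, fruit_count = 4*planting_density - 259. Solving for -207 gives planting_density = 13, within [-1, 13].

set planting_density = 13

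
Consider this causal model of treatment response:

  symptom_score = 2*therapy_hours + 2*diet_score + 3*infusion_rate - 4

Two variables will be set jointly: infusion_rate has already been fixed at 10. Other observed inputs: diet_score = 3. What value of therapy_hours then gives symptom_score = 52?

With infusion_rate held at 10:
Substituting into the symptom_score equation gives symptom_score = 2*therapy_hours + 32.
Solve 2*therapy_hours + 32 = 52: therapy_hours = (52 - 32) / 2 = 10.

therapy_hours = 10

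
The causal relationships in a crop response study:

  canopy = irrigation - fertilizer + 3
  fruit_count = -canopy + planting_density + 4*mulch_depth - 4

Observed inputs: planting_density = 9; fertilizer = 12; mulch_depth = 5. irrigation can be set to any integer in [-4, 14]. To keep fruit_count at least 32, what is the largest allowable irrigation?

Substituting into the canopy equation gives canopy = irrigation - 9.
So fruit_count = -irrigation + 34.
Require -irrigation + 34 ≥ 32, so irrigation ≤ 2.
The largest integer in [-4, 14] satisfying this is 2.

irrigation = 2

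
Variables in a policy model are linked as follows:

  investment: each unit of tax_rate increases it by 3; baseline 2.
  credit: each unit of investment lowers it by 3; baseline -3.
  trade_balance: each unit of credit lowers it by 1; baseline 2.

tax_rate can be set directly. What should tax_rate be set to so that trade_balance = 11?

tax_rate = 0

Substituting into the credit equation gives credit = -9*tax_rate - 9.
Substituting into the trade_balance equation gives trade_balance = 9*tax_rate + 11.
Solve 9*tax_rate + 11 = 11: tax_rate = (11 - 11) / 9 = 0.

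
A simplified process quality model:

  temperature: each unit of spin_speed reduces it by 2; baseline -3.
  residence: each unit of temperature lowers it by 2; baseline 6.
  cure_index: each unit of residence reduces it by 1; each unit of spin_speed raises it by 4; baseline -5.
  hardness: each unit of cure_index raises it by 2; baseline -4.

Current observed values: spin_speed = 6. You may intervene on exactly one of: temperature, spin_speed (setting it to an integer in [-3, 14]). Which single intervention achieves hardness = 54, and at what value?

Intervening on temperature: with other inputs at their observed values, hardness = 4*temperature + 22. Solving for 54 gives temperature = 8, within [-3, 14].
Intervening on spin_speed: the paths from spin_speed to hardness cancel (net effect zero), leaving hardness = -38; 54 is unreachable this way.

set temperature = 8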